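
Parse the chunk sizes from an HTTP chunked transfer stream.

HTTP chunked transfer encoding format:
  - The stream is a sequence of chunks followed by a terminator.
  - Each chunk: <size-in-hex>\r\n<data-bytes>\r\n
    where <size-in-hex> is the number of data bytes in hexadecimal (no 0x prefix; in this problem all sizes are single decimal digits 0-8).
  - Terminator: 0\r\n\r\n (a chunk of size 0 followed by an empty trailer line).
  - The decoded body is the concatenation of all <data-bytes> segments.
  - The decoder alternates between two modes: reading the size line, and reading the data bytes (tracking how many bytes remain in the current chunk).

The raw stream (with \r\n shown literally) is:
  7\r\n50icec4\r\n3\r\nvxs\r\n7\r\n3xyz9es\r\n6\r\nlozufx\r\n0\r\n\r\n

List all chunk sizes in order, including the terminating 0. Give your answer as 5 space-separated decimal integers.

Answer: 7 3 7 6 0

Derivation:
Chunk 1: stream[0..1]='7' size=0x7=7, data at stream[3..10]='50icec4' -> body[0..7], body so far='50icec4'
Chunk 2: stream[12..13]='3' size=0x3=3, data at stream[15..18]='vxs' -> body[7..10], body so far='50icec4vxs'
Chunk 3: stream[20..21]='7' size=0x7=7, data at stream[23..30]='3xyz9es' -> body[10..17], body so far='50icec4vxs3xyz9es'
Chunk 4: stream[32..33]='6' size=0x6=6, data at stream[35..41]='lozufx' -> body[17..23], body so far='50icec4vxs3xyz9eslozufx'
Chunk 5: stream[43..44]='0' size=0 (terminator). Final body='50icec4vxs3xyz9eslozufx' (23 bytes)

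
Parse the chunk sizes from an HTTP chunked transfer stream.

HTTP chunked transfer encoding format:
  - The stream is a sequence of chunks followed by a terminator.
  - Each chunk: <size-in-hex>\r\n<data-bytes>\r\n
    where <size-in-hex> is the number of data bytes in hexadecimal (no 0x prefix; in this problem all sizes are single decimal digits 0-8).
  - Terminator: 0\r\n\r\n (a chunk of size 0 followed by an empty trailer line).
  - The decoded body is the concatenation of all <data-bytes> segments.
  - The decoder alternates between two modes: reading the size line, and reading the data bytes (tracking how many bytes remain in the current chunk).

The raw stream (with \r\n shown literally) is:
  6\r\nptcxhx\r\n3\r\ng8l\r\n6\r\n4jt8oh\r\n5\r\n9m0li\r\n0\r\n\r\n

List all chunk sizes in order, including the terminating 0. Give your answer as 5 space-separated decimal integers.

Chunk 1: stream[0..1]='6' size=0x6=6, data at stream[3..9]='ptcxhx' -> body[0..6], body so far='ptcxhx'
Chunk 2: stream[11..12]='3' size=0x3=3, data at stream[14..17]='g8l' -> body[6..9], body so far='ptcxhxg8l'
Chunk 3: stream[19..20]='6' size=0x6=6, data at stream[22..28]='4jt8oh' -> body[9..15], body so far='ptcxhxg8l4jt8oh'
Chunk 4: stream[30..31]='5' size=0x5=5, data at stream[33..38]='9m0li' -> body[15..20], body so far='ptcxhxg8l4jt8oh9m0li'
Chunk 5: stream[40..41]='0' size=0 (terminator). Final body='ptcxhxg8l4jt8oh9m0li' (20 bytes)

Answer: 6 3 6 5 0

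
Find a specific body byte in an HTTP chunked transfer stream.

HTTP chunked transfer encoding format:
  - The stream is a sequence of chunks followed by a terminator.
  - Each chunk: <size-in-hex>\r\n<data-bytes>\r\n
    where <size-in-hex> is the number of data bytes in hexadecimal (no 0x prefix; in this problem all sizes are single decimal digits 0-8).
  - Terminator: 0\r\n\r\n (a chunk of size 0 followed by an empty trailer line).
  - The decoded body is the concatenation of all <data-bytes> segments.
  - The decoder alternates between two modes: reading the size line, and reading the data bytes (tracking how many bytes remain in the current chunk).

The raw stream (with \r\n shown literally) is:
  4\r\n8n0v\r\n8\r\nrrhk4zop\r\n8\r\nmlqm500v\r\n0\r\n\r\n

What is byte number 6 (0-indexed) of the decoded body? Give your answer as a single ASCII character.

Answer: h

Derivation:
Chunk 1: stream[0..1]='4' size=0x4=4, data at stream[3..7]='8n0v' -> body[0..4], body so far='8n0v'
Chunk 2: stream[9..10]='8' size=0x8=8, data at stream[12..20]='rrhk4zop' -> body[4..12], body so far='8n0vrrhk4zop'
Chunk 3: stream[22..23]='8' size=0x8=8, data at stream[25..33]='mlqm500v' -> body[12..20], body so far='8n0vrrhk4zopmlqm500v'
Chunk 4: stream[35..36]='0' size=0 (terminator). Final body='8n0vrrhk4zopmlqm500v' (20 bytes)
Body byte 6 = 'h'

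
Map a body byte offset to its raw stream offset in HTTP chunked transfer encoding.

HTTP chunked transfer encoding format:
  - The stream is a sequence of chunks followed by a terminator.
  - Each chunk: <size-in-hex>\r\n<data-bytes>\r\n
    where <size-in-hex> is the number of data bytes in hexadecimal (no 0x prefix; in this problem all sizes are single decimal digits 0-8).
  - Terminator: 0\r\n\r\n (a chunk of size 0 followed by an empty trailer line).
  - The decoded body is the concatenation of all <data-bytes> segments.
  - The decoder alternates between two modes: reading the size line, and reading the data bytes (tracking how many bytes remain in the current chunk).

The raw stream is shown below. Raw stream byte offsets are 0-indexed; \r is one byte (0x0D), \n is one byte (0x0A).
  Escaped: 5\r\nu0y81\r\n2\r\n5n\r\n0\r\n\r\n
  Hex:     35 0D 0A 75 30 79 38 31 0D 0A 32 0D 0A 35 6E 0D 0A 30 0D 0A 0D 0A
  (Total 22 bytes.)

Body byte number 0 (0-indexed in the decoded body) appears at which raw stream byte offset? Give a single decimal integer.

Answer: 3

Derivation:
Chunk 1: stream[0..1]='5' size=0x5=5, data at stream[3..8]='u0y81' -> body[0..5], body so far='u0y81'
Chunk 2: stream[10..11]='2' size=0x2=2, data at stream[13..15]='5n' -> body[5..7], body so far='u0y815n'
Chunk 3: stream[17..18]='0' size=0 (terminator). Final body='u0y815n' (7 bytes)
Body byte 0 at stream offset 3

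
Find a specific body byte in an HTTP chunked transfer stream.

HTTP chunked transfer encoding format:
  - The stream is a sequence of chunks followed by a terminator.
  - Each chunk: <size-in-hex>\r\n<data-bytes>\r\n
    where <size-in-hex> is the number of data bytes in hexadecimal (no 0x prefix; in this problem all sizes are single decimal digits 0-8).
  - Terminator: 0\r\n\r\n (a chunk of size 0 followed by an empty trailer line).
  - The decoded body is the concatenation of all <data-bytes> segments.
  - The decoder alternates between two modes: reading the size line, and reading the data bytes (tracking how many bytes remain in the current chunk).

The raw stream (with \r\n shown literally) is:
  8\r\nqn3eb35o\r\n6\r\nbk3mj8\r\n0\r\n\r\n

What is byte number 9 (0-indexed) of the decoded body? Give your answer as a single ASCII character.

Answer: k

Derivation:
Chunk 1: stream[0..1]='8' size=0x8=8, data at stream[3..11]='qn3eb35o' -> body[0..8], body so far='qn3eb35o'
Chunk 2: stream[13..14]='6' size=0x6=6, data at stream[16..22]='bk3mj8' -> body[8..14], body so far='qn3eb35obk3mj8'
Chunk 3: stream[24..25]='0' size=0 (terminator). Final body='qn3eb35obk3mj8' (14 bytes)
Body byte 9 = 'k'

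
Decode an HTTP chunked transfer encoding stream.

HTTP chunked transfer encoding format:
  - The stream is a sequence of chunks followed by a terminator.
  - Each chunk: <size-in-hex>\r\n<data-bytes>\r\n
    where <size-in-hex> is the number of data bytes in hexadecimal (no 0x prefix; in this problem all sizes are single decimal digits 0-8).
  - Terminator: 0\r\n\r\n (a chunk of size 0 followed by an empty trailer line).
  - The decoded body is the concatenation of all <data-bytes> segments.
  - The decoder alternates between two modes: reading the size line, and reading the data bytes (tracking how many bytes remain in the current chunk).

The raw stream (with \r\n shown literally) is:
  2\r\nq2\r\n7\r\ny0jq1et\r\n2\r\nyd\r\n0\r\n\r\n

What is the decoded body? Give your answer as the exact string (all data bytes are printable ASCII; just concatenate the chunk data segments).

Chunk 1: stream[0..1]='2' size=0x2=2, data at stream[3..5]='q2' -> body[0..2], body so far='q2'
Chunk 2: stream[7..8]='7' size=0x7=7, data at stream[10..17]='y0jq1et' -> body[2..9], body so far='q2y0jq1et'
Chunk 3: stream[19..20]='2' size=0x2=2, data at stream[22..24]='yd' -> body[9..11], body so far='q2y0jq1etyd'
Chunk 4: stream[26..27]='0' size=0 (terminator). Final body='q2y0jq1etyd' (11 bytes)

Answer: q2y0jq1etyd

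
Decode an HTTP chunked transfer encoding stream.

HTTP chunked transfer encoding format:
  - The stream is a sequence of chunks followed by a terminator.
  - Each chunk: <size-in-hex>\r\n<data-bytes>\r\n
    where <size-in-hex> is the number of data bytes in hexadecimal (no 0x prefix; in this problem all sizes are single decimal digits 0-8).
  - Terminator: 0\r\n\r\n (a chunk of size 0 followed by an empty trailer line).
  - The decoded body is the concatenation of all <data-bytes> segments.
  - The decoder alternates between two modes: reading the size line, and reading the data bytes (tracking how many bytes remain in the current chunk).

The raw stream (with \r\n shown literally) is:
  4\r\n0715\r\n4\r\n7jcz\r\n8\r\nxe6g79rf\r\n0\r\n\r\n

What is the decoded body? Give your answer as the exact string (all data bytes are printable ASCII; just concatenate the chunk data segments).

Answer: 07157jczxe6g79rf

Derivation:
Chunk 1: stream[0..1]='4' size=0x4=4, data at stream[3..7]='0715' -> body[0..4], body so far='0715'
Chunk 2: stream[9..10]='4' size=0x4=4, data at stream[12..16]='7jcz' -> body[4..8], body so far='07157jcz'
Chunk 3: stream[18..19]='8' size=0x8=8, data at stream[21..29]='xe6g79rf' -> body[8..16], body so far='07157jczxe6g79rf'
Chunk 4: stream[31..32]='0' size=0 (terminator). Final body='07157jczxe6g79rf' (16 bytes)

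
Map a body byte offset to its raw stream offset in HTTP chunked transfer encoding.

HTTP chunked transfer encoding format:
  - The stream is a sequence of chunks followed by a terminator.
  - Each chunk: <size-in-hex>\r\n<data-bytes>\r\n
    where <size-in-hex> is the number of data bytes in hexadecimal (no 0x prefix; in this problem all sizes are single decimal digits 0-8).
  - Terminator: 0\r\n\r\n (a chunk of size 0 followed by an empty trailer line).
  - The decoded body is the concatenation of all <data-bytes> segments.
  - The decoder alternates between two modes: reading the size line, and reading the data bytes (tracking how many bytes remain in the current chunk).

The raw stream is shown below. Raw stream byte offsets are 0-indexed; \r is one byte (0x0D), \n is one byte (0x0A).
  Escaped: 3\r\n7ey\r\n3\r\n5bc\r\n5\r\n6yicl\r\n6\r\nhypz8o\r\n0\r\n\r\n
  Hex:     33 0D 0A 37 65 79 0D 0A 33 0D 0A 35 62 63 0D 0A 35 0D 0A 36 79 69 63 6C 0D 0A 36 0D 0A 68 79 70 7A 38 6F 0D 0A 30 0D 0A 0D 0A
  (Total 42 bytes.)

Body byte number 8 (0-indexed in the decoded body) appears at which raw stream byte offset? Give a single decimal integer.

Answer: 21

Derivation:
Chunk 1: stream[0..1]='3' size=0x3=3, data at stream[3..6]='7ey' -> body[0..3], body so far='7ey'
Chunk 2: stream[8..9]='3' size=0x3=3, data at stream[11..14]='5bc' -> body[3..6], body so far='7ey5bc'
Chunk 3: stream[16..17]='5' size=0x5=5, data at stream[19..24]='6yicl' -> body[6..11], body so far='7ey5bc6yicl'
Chunk 4: stream[26..27]='6' size=0x6=6, data at stream[29..35]='hypz8o' -> body[11..17], body so far='7ey5bc6yiclhypz8o'
Chunk 5: stream[37..38]='0' size=0 (terminator). Final body='7ey5bc6yiclhypz8o' (17 bytes)
Body byte 8 at stream offset 21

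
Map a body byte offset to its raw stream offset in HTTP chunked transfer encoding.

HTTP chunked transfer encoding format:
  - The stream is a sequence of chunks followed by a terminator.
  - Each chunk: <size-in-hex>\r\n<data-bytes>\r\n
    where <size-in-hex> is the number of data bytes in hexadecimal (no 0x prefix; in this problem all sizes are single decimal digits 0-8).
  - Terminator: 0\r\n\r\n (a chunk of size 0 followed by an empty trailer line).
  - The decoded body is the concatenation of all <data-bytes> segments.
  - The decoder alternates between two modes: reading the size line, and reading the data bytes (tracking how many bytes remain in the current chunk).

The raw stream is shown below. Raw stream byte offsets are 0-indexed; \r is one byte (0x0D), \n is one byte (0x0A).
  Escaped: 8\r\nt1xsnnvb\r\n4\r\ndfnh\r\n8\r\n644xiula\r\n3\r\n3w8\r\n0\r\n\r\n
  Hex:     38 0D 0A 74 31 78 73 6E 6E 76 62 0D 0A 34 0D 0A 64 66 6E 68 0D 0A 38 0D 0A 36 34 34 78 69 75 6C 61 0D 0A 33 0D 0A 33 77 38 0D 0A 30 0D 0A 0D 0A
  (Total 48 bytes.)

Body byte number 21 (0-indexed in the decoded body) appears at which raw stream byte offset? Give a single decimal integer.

Answer: 39

Derivation:
Chunk 1: stream[0..1]='8' size=0x8=8, data at stream[3..11]='t1xsnnvb' -> body[0..8], body so far='t1xsnnvb'
Chunk 2: stream[13..14]='4' size=0x4=4, data at stream[16..20]='dfnh' -> body[8..12], body so far='t1xsnnvbdfnh'
Chunk 3: stream[22..23]='8' size=0x8=8, data at stream[25..33]='644xiula' -> body[12..20], body so far='t1xsnnvbdfnh644xiula'
Chunk 4: stream[35..36]='3' size=0x3=3, data at stream[38..41]='3w8' -> body[20..23], body so far='t1xsnnvbdfnh644xiula3w8'
Chunk 5: stream[43..44]='0' size=0 (terminator). Final body='t1xsnnvbdfnh644xiula3w8' (23 bytes)
Body byte 21 at stream offset 39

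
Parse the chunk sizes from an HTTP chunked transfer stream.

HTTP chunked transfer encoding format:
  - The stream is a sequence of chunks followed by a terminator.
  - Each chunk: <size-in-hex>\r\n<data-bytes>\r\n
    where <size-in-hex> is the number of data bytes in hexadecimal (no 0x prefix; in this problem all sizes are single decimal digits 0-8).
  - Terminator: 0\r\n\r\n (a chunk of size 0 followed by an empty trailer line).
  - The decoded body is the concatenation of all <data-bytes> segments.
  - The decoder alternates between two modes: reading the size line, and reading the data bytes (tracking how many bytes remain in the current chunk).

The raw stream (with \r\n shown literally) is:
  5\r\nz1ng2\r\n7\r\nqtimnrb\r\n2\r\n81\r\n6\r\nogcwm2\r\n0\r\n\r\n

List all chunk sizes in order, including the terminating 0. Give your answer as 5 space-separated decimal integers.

Answer: 5 7 2 6 0

Derivation:
Chunk 1: stream[0..1]='5' size=0x5=5, data at stream[3..8]='z1ng2' -> body[0..5], body so far='z1ng2'
Chunk 2: stream[10..11]='7' size=0x7=7, data at stream[13..20]='qtimnrb' -> body[5..12], body so far='z1ng2qtimnrb'
Chunk 3: stream[22..23]='2' size=0x2=2, data at stream[25..27]='81' -> body[12..14], body so far='z1ng2qtimnrb81'
Chunk 4: stream[29..30]='6' size=0x6=6, data at stream[32..38]='ogcwm2' -> body[14..20], body so far='z1ng2qtimnrb81ogcwm2'
Chunk 5: stream[40..41]='0' size=0 (terminator). Final body='z1ng2qtimnrb81ogcwm2' (20 bytes)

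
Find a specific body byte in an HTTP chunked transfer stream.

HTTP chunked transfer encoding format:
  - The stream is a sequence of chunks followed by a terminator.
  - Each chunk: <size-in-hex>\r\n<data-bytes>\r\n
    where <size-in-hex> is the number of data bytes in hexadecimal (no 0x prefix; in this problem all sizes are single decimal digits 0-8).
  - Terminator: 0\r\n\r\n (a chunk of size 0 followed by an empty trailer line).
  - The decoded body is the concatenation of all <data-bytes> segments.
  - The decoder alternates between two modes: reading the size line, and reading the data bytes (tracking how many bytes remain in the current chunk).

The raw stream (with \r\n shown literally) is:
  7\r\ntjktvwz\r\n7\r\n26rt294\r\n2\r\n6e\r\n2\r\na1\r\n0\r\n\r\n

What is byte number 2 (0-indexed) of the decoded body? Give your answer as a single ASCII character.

Chunk 1: stream[0..1]='7' size=0x7=7, data at stream[3..10]='tjktvwz' -> body[0..7], body so far='tjktvwz'
Chunk 2: stream[12..13]='7' size=0x7=7, data at stream[15..22]='26rt294' -> body[7..14], body so far='tjktvwz26rt294'
Chunk 3: stream[24..25]='2' size=0x2=2, data at stream[27..29]='6e' -> body[14..16], body so far='tjktvwz26rt2946e'
Chunk 4: stream[31..32]='2' size=0x2=2, data at stream[34..36]='a1' -> body[16..18], body so far='tjktvwz26rt2946ea1'
Chunk 5: stream[38..39]='0' size=0 (terminator). Final body='tjktvwz26rt2946ea1' (18 bytes)
Body byte 2 = 'k'

Answer: k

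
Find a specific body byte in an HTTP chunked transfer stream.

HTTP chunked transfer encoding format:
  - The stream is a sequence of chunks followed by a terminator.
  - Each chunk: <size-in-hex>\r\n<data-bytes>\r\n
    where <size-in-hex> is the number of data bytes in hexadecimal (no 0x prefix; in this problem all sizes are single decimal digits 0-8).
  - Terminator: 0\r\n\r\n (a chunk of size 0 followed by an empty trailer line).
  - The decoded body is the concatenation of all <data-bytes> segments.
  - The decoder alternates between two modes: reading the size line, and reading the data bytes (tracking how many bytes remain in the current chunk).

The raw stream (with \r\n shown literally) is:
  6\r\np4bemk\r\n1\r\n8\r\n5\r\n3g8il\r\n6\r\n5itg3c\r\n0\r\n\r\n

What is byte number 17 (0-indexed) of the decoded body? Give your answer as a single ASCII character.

Answer: c

Derivation:
Chunk 1: stream[0..1]='6' size=0x6=6, data at stream[3..9]='p4bemk' -> body[0..6], body so far='p4bemk'
Chunk 2: stream[11..12]='1' size=0x1=1, data at stream[14..15]='8' -> body[6..7], body so far='p4bemk8'
Chunk 3: stream[17..18]='5' size=0x5=5, data at stream[20..25]='3g8il' -> body[7..12], body so far='p4bemk83g8il'
Chunk 4: stream[27..28]='6' size=0x6=6, data at stream[30..36]='5itg3c' -> body[12..18], body so far='p4bemk83g8il5itg3c'
Chunk 5: stream[38..39]='0' size=0 (terminator). Final body='p4bemk83g8il5itg3c' (18 bytes)
Body byte 17 = 'c'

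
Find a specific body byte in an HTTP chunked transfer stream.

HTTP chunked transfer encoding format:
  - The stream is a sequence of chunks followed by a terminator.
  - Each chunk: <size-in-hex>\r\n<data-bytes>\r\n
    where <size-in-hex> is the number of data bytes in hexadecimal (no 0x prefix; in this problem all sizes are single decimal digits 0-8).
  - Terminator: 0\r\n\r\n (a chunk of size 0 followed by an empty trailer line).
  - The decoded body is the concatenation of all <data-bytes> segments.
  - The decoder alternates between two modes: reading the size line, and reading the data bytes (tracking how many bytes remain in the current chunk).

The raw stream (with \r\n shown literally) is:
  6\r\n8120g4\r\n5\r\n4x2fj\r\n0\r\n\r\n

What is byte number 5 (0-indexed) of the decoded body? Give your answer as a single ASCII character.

Chunk 1: stream[0..1]='6' size=0x6=6, data at stream[3..9]='8120g4' -> body[0..6], body so far='8120g4'
Chunk 2: stream[11..12]='5' size=0x5=5, data at stream[14..19]='4x2fj' -> body[6..11], body so far='8120g44x2fj'
Chunk 3: stream[21..22]='0' size=0 (terminator). Final body='8120g44x2fj' (11 bytes)
Body byte 5 = '4'

Answer: 4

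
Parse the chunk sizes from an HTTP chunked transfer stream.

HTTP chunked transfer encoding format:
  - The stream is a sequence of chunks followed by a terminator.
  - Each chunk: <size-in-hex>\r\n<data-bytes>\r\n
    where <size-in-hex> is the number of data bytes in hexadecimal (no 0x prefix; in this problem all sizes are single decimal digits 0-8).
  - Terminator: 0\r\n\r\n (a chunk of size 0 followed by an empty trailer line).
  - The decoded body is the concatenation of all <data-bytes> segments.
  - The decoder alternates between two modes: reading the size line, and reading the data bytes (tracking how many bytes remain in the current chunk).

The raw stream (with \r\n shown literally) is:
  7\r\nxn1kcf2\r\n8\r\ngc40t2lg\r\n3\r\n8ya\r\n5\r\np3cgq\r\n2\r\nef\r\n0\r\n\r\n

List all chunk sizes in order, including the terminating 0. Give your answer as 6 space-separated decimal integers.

Chunk 1: stream[0..1]='7' size=0x7=7, data at stream[3..10]='xn1kcf2' -> body[0..7], body so far='xn1kcf2'
Chunk 2: stream[12..13]='8' size=0x8=8, data at stream[15..23]='gc40t2lg' -> body[7..15], body so far='xn1kcf2gc40t2lg'
Chunk 3: stream[25..26]='3' size=0x3=3, data at stream[28..31]='8ya' -> body[15..18], body so far='xn1kcf2gc40t2lg8ya'
Chunk 4: stream[33..34]='5' size=0x5=5, data at stream[36..41]='p3cgq' -> body[18..23], body so far='xn1kcf2gc40t2lg8yap3cgq'
Chunk 5: stream[43..44]='2' size=0x2=2, data at stream[46..48]='ef' -> body[23..25], body so far='xn1kcf2gc40t2lg8yap3cgqef'
Chunk 6: stream[50..51]='0' size=0 (terminator). Final body='xn1kcf2gc40t2lg8yap3cgqef' (25 bytes)

Answer: 7 8 3 5 2 0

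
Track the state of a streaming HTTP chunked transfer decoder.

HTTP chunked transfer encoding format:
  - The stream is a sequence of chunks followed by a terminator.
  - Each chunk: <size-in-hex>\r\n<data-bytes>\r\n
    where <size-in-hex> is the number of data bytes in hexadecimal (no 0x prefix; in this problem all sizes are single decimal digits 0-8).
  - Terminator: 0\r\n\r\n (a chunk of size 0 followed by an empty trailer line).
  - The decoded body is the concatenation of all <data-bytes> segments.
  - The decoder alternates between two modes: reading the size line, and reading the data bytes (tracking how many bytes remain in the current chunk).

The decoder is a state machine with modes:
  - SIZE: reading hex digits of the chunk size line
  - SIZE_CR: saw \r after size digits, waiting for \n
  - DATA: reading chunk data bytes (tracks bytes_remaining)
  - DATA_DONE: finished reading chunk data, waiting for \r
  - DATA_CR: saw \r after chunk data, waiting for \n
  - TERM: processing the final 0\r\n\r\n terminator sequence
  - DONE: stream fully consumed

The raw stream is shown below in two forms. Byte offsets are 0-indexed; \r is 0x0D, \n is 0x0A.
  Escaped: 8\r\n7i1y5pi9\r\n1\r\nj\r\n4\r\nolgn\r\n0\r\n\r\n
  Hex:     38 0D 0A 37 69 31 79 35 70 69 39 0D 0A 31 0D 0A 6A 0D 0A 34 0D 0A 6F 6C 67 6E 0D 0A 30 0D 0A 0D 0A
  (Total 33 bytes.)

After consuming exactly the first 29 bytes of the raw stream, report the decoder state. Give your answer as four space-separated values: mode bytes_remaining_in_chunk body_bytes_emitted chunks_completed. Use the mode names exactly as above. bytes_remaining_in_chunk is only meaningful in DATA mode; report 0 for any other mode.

Byte 0 = '8': mode=SIZE remaining=0 emitted=0 chunks_done=0
Byte 1 = 0x0D: mode=SIZE_CR remaining=0 emitted=0 chunks_done=0
Byte 2 = 0x0A: mode=DATA remaining=8 emitted=0 chunks_done=0
Byte 3 = '7': mode=DATA remaining=7 emitted=1 chunks_done=0
Byte 4 = 'i': mode=DATA remaining=6 emitted=2 chunks_done=0
Byte 5 = '1': mode=DATA remaining=5 emitted=3 chunks_done=0
Byte 6 = 'y': mode=DATA remaining=4 emitted=4 chunks_done=0
Byte 7 = '5': mode=DATA remaining=3 emitted=5 chunks_done=0
Byte 8 = 'p': mode=DATA remaining=2 emitted=6 chunks_done=0
Byte 9 = 'i': mode=DATA remaining=1 emitted=7 chunks_done=0
Byte 10 = '9': mode=DATA_DONE remaining=0 emitted=8 chunks_done=0
Byte 11 = 0x0D: mode=DATA_CR remaining=0 emitted=8 chunks_done=0
Byte 12 = 0x0A: mode=SIZE remaining=0 emitted=8 chunks_done=1
Byte 13 = '1': mode=SIZE remaining=0 emitted=8 chunks_done=1
Byte 14 = 0x0D: mode=SIZE_CR remaining=0 emitted=8 chunks_done=1
Byte 15 = 0x0A: mode=DATA remaining=1 emitted=8 chunks_done=1
Byte 16 = 'j': mode=DATA_DONE remaining=0 emitted=9 chunks_done=1
Byte 17 = 0x0D: mode=DATA_CR remaining=0 emitted=9 chunks_done=1
Byte 18 = 0x0A: mode=SIZE remaining=0 emitted=9 chunks_done=2
Byte 19 = '4': mode=SIZE remaining=0 emitted=9 chunks_done=2
Byte 20 = 0x0D: mode=SIZE_CR remaining=0 emitted=9 chunks_done=2
Byte 21 = 0x0A: mode=DATA remaining=4 emitted=9 chunks_done=2
Byte 22 = 'o': mode=DATA remaining=3 emitted=10 chunks_done=2
Byte 23 = 'l': mode=DATA remaining=2 emitted=11 chunks_done=2
Byte 24 = 'g': mode=DATA remaining=1 emitted=12 chunks_done=2
Byte 25 = 'n': mode=DATA_DONE remaining=0 emitted=13 chunks_done=2
Byte 26 = 0x0D: mode=DATA_CR remaining=0 emitted=13 chunks_done=2
Byte 27 = 0x0A: mode=SIZE remaining=0 emitted=13 chunks_done=3
Byte 28 = '0': mode=SIZE remaining=0 emitted=13 chunks_done=3

Answer: SIZE 0 13 3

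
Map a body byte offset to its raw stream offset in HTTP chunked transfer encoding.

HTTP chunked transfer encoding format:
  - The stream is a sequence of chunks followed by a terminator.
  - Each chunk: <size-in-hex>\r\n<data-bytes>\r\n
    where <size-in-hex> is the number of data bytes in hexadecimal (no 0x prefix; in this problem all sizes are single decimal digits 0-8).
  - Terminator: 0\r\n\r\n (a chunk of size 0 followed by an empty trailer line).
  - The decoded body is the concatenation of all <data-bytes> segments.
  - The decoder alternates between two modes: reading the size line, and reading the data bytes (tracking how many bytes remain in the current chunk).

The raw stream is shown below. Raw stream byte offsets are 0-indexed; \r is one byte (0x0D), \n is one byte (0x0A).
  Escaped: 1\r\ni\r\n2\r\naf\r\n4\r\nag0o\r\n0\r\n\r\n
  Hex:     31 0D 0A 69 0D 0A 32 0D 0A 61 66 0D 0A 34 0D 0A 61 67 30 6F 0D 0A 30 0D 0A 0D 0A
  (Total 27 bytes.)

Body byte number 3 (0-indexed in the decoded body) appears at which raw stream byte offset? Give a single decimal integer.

Chunk 1: stream[0..1]='1' size=0x1=1, data at stream[3..4]='i' -> body[0..1], body so far='i'
Chunk 2: stream[6..7]='2' size=0x2=2, data at stream[9..11]='af' -> body[1..3], body so far='iaf'
Chunk 3: stream[13..14]='4' size=0x4=4, data at stream[16..20]='ag0o' -> body[3..7], body so far='iafag0o'
Chunk 4: stream[22..23]='0' size=0 (terminator). Final body='iafag0o' (7 bytes)
Body byte 3 at stream offset 16

Answer: 16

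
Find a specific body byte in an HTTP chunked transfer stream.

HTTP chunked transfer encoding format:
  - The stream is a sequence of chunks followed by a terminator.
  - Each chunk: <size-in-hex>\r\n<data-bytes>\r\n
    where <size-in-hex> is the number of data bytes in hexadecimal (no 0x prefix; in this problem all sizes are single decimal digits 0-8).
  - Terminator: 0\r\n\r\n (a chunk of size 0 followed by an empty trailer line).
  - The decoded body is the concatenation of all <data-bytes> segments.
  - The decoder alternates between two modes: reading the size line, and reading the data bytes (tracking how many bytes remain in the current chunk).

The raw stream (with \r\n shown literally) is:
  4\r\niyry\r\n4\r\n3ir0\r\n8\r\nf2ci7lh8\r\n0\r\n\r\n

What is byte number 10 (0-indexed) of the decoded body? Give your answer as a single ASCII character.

Chunk 1: stream[0..1]='4' size=0x4=4, data at stream[3..7]='iyry' -> body[0..4], body so far='iyry'
Chunk 2: stream[9..10]='4' size=0x4=4, data at stream[12..16]='3ir0' -> body[4..8], body so far='iyry3ir0'
Chunk 3: stream[18..19]='8' size=0x8=8, data at stream[21..29]='f2ci7lh8' -> body[8..16], body so far='iyry3ir0f2ci7lh8'
Chunk 4: stream[31..32]='0' size=0 (terminator). Final body='iyry3ir0f2ci7lh8' (16 bytes)
Body byte 10 = 'c'

Answer: c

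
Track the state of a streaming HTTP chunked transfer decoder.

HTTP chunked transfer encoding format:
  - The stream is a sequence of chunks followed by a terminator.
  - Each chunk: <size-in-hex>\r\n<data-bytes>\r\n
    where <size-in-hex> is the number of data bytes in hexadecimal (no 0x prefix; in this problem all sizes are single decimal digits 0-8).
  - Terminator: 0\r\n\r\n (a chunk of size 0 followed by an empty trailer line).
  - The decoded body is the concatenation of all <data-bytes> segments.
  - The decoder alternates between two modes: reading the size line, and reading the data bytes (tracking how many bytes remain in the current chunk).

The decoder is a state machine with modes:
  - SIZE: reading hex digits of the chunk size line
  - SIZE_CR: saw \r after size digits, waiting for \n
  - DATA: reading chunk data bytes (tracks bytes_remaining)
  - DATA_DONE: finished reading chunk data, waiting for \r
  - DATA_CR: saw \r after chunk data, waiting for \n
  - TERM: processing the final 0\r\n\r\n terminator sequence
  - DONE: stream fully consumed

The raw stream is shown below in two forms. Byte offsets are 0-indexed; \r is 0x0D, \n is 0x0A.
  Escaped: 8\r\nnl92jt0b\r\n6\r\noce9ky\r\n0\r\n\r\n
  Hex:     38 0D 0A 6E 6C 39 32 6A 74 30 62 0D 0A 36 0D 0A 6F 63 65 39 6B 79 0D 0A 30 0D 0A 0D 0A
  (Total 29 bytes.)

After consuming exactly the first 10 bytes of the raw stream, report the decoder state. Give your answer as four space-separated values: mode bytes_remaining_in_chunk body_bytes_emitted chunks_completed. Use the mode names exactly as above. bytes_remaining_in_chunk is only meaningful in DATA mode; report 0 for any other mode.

Answer: DATA 1 7 0

Derivation:
Byte 0 = '8': mode=SIZE remaining=0 emitted=0 chunks_done=0
Byte 1 = 0x0D: mode=SIZE_CR remaining=0 emitted=0 chunks_done=0
Byte 2 = 0x0A: mode=DATA remaining=8 emitted=0 chunks_done=0
Byte 3 = 'n': mode=DATA remaining=7 emitted=1 chunks_done=0
Byte 4 = 'l': mode=DATA remaining=6 emitted=2 chunks_done=0
Byte 5 = '9': mode=DATA remaining=5 emitted=3 chunks_done=0
Byte 6 = '2': mode=DATA remaining=4 emitted=4 chunks_done=0
Byte 7 = 'j': mode=DATA remaining=3 emitted=5 chunks_done=0
Byte 8 = 't': mode=DATA remaining=2 emitted=6 chunks_done=0
Byte 9 = '0': mode=DATA remaining=1 emitted=7 chunks_done=0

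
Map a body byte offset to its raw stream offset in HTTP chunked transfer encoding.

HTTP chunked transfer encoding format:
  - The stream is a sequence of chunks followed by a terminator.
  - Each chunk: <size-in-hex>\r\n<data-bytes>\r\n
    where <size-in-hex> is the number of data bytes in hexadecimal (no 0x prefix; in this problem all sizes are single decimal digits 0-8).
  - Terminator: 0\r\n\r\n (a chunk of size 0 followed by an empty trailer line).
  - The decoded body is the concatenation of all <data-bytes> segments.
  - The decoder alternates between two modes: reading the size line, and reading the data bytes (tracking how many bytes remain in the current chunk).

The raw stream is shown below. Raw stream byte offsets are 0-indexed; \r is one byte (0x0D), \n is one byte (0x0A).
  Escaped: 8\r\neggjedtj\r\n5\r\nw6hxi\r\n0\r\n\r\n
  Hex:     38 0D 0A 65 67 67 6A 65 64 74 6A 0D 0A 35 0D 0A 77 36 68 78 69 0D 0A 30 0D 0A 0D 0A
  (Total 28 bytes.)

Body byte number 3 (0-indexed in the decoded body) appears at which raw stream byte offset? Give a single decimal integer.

Answer: 6

Derivation:
Chunk 1: stream[0..1]='8' size=0x8=8, data at stream[3..11]='eggjedtj' -> body[0..8], body so far='eggjedtj'
Chunk 2: stream[13..14]='5' size=0x5=5, data at stream[16..21]='w6hxi' -> body[8..13], body so far='eggjedtjw6hxi'
Chunk 3: stream[23..24]='0' size=0 (terminator). Final body='eggjedtjw6hxi' (13 bytes)
Body byte 3 at stream offset 6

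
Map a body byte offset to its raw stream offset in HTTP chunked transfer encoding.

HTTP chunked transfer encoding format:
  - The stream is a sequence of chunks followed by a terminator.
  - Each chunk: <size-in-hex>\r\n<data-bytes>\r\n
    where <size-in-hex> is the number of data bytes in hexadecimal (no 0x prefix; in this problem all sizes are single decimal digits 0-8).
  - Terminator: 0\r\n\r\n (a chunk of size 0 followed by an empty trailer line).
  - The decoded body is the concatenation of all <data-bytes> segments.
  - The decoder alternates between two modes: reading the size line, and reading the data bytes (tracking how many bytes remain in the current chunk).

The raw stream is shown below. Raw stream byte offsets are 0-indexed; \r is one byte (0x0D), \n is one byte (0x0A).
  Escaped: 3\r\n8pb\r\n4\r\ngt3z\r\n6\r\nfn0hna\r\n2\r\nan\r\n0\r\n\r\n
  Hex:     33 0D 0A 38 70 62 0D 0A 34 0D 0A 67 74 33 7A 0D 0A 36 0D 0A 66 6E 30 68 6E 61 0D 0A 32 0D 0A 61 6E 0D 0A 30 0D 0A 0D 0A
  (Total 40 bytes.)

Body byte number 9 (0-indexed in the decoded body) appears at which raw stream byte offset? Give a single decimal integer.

Chunk 1: stream[0..1]='3' size=0x3=3, data at stream[3..6]='8pb' -> body[0..3], body so far='8pb'
Chunk 2: stream[8..9]='4' size=0x4=4, data at stream[11..15]='gt3z' -> body[3..7], body so far='8pbgt3z'
Chunk 3: stream[17..18]='6' size=0x6=6, data at stream[20..26]='fn0hna' -> body[7..13], body so far='8pbgt3zfn0hna'
Chunk 4: stream[28..29]='2' size=0x2=2, data at stream[31..33]='an' -> body[13..15], body so far='8pbgt3zfn0hnaan'
Chunk 5: stream[35..36]='0' size=0 (terminator). Final body='8pbgt3zfn0hnaan' (15 bytes)
Body byte 9 at stream offset 22

Answer: 22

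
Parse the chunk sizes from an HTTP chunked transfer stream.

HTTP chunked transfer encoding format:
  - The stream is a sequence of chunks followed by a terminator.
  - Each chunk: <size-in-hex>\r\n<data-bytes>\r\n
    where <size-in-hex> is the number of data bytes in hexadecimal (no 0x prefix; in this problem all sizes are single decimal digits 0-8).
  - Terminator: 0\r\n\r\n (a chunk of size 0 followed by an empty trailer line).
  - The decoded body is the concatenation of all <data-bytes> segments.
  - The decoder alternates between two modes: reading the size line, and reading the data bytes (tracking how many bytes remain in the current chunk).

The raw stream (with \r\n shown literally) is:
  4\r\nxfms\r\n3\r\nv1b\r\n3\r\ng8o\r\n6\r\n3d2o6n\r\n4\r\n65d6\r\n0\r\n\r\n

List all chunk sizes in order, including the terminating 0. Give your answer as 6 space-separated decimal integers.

Answer: 4 3 3 6 4 0

Derivation:
Chunk 1: stream[0..1]='4' size=0x4=4, data at stream[3..7]='xfms' -> body[0..4], body so far='xfms'
Chunk 2: stream[9..10]='3' size=0x3=3, data at stream[12..15]='v1b' -> body[4..7], body so far='xfmsv1b'
Chunk 3: stream[17..18]='3' size=0x3=3, data at stream[20..23]='g8o' -> body[7..10], body so far='xfmsv1bg8o'
Chunk 4: stream[25..26]='6' size=0x6=6, data at stream[28..34]='3d2o6n' -> body[10..16], body so far='xfmsv1bg8o3d2o6n'
Chunk 5: stream[36..37]='4' size=0x4=4, data at stream[39..43]='65d6' -> body[16..20], body so far='xfmsv1bg8o3d2o6n65d6'
Chunk 6: stream[45..46]='0' size=0 (terminator). Final body='xfmsv1bg8o3d2o6n65d6' (20 bytes)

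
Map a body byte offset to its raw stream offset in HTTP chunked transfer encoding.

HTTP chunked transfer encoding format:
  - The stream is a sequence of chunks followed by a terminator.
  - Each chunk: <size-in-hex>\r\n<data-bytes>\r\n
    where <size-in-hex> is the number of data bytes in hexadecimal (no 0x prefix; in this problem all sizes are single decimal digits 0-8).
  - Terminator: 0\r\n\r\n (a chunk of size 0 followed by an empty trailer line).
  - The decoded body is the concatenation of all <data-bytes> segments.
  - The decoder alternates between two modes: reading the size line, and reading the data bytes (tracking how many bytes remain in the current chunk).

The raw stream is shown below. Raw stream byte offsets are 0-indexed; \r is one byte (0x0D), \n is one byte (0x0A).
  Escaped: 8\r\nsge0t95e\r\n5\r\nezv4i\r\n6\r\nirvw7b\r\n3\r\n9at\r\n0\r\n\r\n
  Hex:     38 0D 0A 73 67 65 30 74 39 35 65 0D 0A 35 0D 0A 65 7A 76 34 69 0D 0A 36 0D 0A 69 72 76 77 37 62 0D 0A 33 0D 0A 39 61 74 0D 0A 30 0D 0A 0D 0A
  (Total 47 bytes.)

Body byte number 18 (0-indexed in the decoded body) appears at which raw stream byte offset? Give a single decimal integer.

Answer: 31

Derivation:
Chunk 1: stream[0..1]='8' size=0x8=8, data at stream[3..11]='sge0t95e' -> body[0..8], body so far='sge0t95e'
Chunk 2: stream[13..14]='5' size=0x5=5, data at stream[16..21]='ezv4i' -> body[8..13], body so far='sge0t95eezv4i'
Chunk 3: stream[23..24]='6' size=0x6=6, data at stream[26..32]='irvw7b' -> body[13..19], body so far='sge0t95eezv4iirvw7b'
Chunk 4: stream[34..35]='3' size=0x3=3, data at stream[37..40]='9at' -> body[19..22], body so far='sge0t95eezv4iirvw7b9at'
Chunk 5: stream[42..43]='0' size=0 (terminator). Final body='sge0t95eezv4iirvw7b9at' (22 bytes)
Body byte 18 at stream offset 31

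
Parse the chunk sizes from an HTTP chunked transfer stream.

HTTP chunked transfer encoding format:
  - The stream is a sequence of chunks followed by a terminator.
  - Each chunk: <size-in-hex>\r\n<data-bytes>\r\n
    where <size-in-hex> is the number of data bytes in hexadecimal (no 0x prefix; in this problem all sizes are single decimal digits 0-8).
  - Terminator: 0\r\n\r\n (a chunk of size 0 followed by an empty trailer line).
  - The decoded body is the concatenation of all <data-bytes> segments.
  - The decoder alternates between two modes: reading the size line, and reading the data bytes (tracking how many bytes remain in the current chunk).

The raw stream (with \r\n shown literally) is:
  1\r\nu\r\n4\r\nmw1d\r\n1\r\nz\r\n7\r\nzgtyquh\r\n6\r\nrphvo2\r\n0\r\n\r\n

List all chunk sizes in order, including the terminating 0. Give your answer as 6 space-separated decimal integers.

Chunk 1: stream[0..1]='1' size=0x1=1, data at stream[3..4]='u' -> body[0..1], body so far='u'
Chunk 2: stream[6..7]='4' size=0x4=4, data at stream[9..13]='mw1d' -> body[1..5], body so far='umw1d'
Chunk 3: stream[15..16]='1' size=0x1=1, data at stream[18..19]='z' -> body[5..6], body so far='umw1dz'
Chunk 4: stream[21..22]='7' size=0x7=7, data at stream[24..31]='zgtyquh' -> body[6..13], body so far='umw1dzzgtyquh'
Chunk 5: stream[33..34]='6' size=0x6=6, data at stream[36..42]='rphvo2' -> body[13..19], body so far='umw1dzzgtyquhrphvo2'
Chunk 6: stream[44..45]='0' size=0 (terminator). Final body='umw1dzzgtyquhrphvo2' (19 bytes)

Answer: 1 4 1 7 6 0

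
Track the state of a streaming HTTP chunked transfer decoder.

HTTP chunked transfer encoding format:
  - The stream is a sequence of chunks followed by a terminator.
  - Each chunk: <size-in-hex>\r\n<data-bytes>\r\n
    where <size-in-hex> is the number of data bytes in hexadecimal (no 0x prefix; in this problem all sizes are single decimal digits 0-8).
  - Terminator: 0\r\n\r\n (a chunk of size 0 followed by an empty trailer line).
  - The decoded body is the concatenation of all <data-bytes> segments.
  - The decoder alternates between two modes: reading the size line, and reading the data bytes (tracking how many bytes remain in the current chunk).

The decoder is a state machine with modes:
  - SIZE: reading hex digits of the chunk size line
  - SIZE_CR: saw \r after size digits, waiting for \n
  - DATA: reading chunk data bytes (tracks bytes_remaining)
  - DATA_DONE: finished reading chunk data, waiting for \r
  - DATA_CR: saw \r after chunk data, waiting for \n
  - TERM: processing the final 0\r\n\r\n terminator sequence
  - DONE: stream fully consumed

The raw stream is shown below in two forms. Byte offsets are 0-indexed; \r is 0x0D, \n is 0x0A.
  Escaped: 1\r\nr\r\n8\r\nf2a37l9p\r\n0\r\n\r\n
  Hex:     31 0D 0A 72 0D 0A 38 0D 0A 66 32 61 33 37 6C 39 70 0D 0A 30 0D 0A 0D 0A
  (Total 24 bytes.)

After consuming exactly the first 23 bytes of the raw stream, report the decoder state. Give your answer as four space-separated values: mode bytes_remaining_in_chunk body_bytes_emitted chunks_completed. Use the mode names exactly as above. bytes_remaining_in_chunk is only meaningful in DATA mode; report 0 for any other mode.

Byte 0 = '1': mode=SIZE remaining=0 emitted=0 chunks_done=0
Byte 1 = 0x0D: mode=SIZE_CR remaining=0 emitted=0 chunks_done=0
Byte 2 = 0x0A: mode=DATA remaining=1 emitted=0 chunks_done=0
Byte 3 = 'r': mode=DATA_DONE remaining=0 emitted=1 chunks_done=0
Byte 4 = 0x0D: mode=DATA_CR remaining=0 emitted=1 chunks_done=0
Byte 5 = 0x0A: mode=SIZE remaining=0 emitted=1 chunks_done=1
Byte 6 = '8': mode=SIZE remaining=0 emitted=1 chunks_done=1
Byte 7 = 0x0D: mode=SIZE_CR remaining=0 emitted=1 chunks_done=1
Byte 8 = 0x0A: mode=DATA remaining=8 emitted=1 chunks_done=1
Byte 9 = 'f': mode=DATA remaining=7 emitted=2 chunks_done=1
Byte 10 = '2': mode=DATA remaining=6 emitted=3 chunks_done=1
Byte 11 = 'a': mode=DATA remaining=5 emitted=4 chunks_done=1
Byte 12 = '3': mode=DATA remaining=4 emitted=5 chunks_done=1
Byte 13 = '7': mode=DATA remaining=3 emitted=6 chunks_done=1
Byte 14 = 'l': mode=DATA remaining=2 emitted=7 chunks_done=1
Byte 15 = '9': mode=DATA remaining=1 emitted=8 chunks_done=1
Byte 16 = 'p': mode=DATA_DONE remaining=0 emitted=9 chunks_done=1
Byte 17 = 0x0D: mode=DATA_CR remaining=0 emitted=9 chunks_done=1
Byte 18 = 0x0A: mode=SIZE remaining=0 emitted=9 chunks_done=2
Byte 19 = '0': mode=SIZE remaining=0 emitted=9 chunks_done=2
Byte 20 = 0x0D: mode=SIZE_CR remaining=0 emitted=9 chunks_done=2
Byte 21 = 0x0A: mode=TERM remaining=0 emitted=9 chunks_done=2
Byte 22 = 0x0D: mode=TERM remaining=0 emitted=9 chunks_done=2

Answer: TERM 0 9 2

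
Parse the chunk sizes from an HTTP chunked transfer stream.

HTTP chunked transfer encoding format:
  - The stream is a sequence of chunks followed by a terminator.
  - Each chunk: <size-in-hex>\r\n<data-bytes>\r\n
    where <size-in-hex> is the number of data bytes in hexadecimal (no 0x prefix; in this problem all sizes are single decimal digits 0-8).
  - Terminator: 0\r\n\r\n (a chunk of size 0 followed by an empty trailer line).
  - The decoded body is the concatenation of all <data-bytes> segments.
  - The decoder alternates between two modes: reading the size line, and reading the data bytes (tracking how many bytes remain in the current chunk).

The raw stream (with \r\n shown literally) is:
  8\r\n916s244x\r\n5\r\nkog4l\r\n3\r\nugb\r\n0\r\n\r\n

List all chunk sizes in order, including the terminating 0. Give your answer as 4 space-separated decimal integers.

Chunk 1: stream[0..1]='8' size=0x8=8, data at stream[3..11]='916s244x' -> body[0..8], body so far='916s244x'
Chunk 2: stream[13..14]='5' size=0x5=5, data at stream[16..21]='kog4l' -> body[8..13], body so far='916s244xkog4l'
Chunk 3: stream[23..24]='3' size=0x3=3, data at stream[26..29]='ugb' -> body[13..16], body so far='916s244xkog4lugb'
Chunk 4: stream[31..32]='0' size=0 (terminator). Final body='916s244xkog4lugb' (16 bytes)

Answer: 8 5 3 0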